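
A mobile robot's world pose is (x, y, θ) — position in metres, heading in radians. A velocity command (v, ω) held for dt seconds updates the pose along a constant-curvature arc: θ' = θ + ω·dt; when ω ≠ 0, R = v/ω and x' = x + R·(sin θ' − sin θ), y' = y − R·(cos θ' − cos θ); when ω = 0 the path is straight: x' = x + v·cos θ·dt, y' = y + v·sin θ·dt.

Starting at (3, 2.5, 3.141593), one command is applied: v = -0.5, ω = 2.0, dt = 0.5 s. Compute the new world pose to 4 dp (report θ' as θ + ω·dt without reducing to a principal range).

θ' = 3.1416 + 2.0·0.5 = 4.1416
R = v/ω = -0.5/2.0 = -0.2500
x' = 3 + -0.2500·(sin 4.1416 − sin 3.1416) = 3.2104
y' = 2.5 − -0.2500·(cos 4.1416 − cos 3.1416) = 2.6149

(3.2104, 2.6149, 4.1416)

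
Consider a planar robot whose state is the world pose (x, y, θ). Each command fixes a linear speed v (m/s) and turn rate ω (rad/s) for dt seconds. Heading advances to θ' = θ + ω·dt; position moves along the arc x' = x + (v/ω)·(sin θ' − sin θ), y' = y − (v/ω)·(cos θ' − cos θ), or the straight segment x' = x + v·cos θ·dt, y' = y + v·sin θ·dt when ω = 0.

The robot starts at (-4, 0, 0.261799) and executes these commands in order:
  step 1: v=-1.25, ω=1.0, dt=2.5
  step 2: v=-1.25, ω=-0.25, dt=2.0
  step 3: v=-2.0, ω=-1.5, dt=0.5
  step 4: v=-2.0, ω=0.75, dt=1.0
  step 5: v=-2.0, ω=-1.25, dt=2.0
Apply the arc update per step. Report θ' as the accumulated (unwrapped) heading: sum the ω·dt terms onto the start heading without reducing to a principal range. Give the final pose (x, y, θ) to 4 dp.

step 1: θ'=2.7618 (R=-1.2500) → pose (-4.1399, -2.3683, 2.7618)
step 2: θ'=2.2618 (R=5.0000) → pose (-2.1405, -3.8255, 2.2618)
step 3: θ'=1.5118 (R=1.3333) → pose (-1.8370, -4.7539, 1.5118)
step 4: θ'=2.2618 (R=-2.6667) → pose (-1.2299, -6.6106, 2.2618)
step 5: θ'=-0.2382 (R=1.6000) → pose (-2.8404, -9.1851, -0.2382)

(-2.8404, -9.1851, -0.2382)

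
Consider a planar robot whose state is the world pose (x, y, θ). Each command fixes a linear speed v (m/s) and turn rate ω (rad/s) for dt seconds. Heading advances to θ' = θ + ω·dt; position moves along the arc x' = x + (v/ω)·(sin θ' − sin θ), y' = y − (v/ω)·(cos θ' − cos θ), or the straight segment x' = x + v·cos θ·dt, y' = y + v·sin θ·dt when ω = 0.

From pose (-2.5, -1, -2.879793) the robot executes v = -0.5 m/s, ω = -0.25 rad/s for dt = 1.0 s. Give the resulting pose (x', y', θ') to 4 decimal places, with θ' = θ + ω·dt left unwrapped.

(-2.0060, -0.9320, -3.1298)

θ' = -2.8798 + -0.25·1.0 = -3.1298
R = v/ω = -0.5/-0.25 = 2.0000
x' = -2.5 + 2.0000·(sin -3.1298 − sin -2.8798) = -2.0060
y' = -1 − 2.0000·(cos -3.1298 − cos -2.8798) = -0.9320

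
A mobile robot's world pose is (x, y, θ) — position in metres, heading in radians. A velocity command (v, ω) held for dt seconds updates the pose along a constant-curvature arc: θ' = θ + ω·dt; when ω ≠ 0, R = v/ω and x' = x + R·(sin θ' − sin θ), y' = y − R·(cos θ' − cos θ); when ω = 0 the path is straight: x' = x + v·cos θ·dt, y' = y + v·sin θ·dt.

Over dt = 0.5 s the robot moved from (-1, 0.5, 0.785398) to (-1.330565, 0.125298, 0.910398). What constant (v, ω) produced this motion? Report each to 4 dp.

Δθ = 0.910398 − 0.785398 = 0.125000
ω = Δθ/dt = 0.125000/0.5 = 0.2500
R = −Δy/(cos θ' − cos θ) = -4.0000
v = R·ω = -4.0000·0.2500 = -1.0000

v = -1.0000, ω = 0.2500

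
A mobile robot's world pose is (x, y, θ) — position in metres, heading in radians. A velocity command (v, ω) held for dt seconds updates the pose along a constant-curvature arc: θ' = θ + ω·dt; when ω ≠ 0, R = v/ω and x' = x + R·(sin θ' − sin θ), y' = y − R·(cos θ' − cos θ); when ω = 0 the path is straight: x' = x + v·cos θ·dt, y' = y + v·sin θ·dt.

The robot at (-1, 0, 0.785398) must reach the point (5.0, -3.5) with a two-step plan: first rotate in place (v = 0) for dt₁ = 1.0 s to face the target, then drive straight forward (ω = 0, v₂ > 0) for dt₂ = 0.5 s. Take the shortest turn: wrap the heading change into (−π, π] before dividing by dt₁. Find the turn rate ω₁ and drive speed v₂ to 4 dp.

heading to target = atan2(-3.5−0, 5−-1) = -0.5281
Δθ = wrap(-0.5281 − 0.7854) = -1.3135; ω₁ = Δθ/dt₁ = -1.3135
distance = √((5−-1)² + (-3.5−0)²) = 6.9462; v₂ = distance/dt₂ = 13.8924

ω₁ = -1.3135, v₂ = 13.8924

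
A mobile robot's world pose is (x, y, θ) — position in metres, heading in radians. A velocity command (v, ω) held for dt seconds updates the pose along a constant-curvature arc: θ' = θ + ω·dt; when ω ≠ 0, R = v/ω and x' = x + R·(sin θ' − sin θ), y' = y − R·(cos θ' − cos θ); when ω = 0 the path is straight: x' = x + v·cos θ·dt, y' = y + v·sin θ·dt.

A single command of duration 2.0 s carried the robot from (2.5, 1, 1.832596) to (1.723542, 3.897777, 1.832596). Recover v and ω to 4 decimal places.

v = 1.5000, ω = 0.0000

Δθ = 1.832596 − 1.832596 = 0.000000
ω = Δθ/dt = 0.000000/2.0 = 0.0000
ω = 0 → v = (Δx·cos θ + Δy·sin θ)/dt = 1.5000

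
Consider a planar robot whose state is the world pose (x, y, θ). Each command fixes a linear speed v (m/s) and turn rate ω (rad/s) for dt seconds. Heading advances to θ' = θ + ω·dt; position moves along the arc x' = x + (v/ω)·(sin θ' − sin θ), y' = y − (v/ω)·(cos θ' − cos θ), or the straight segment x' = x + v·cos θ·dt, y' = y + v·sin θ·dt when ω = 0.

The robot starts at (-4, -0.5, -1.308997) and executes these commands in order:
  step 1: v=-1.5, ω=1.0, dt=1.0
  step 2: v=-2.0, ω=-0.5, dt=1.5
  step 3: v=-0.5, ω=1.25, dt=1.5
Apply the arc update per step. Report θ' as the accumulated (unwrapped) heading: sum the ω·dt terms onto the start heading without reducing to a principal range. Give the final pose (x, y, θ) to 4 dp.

step 1: θ'=-0.3090 (R=-1.5000) → pose (-4.9927, 0.5407, -0.3090)
step 2: θ'=-1.0590 (R=4.0000) → pose (-7.2638, 2.3923, -1.0590)
step 3: θ'=0.8160 (R=-0.4000) → pose (-7.9039, 2.4705, 0.8160)

(-7.9039, 2.4705, 0.8160)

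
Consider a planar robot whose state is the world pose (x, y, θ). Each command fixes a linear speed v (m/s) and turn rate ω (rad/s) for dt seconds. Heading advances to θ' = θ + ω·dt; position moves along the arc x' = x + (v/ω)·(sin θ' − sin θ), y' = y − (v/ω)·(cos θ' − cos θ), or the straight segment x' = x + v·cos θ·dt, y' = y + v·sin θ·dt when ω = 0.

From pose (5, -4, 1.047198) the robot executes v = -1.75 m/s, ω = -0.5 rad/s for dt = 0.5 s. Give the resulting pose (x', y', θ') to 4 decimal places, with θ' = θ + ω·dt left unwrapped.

(4.4728, -4.6955, 0.7972)

θ' = 1.0472 + -0.5·0.5 = 0.7972
R = v/ω = -1.75/-0.5 = 3.5000
x' = 5 + 3.5000·(sin 0.7972 − sin 1.0472) = 4.4728
y' = -4 − 3.5000·(cos 0.7972 − cos 1.0472) = -4.6955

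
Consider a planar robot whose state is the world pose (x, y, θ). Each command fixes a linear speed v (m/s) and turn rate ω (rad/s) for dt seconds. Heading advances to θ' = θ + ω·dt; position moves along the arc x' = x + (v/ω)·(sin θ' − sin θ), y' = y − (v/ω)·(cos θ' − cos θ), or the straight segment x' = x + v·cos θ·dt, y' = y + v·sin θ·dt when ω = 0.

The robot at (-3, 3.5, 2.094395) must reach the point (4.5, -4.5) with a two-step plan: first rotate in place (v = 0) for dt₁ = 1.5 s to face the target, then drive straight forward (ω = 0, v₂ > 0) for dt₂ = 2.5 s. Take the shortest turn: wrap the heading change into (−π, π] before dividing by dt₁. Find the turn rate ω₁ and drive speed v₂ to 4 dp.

heading to target = atan2(-4.5−3.5, 4.5−-3) = -0.8176
Δθ = wrap(-0.8176 − 2.0944) = -2.9120; ω₁ = Δθ/dt₁ = -1.9414
distance = √((4.5−-3)² + (-4.5−3.5)²) = 10.9659; v₂ = distance/dt₂ = 4.3863

ω₁ = -1.9414, v₂ = 4.3863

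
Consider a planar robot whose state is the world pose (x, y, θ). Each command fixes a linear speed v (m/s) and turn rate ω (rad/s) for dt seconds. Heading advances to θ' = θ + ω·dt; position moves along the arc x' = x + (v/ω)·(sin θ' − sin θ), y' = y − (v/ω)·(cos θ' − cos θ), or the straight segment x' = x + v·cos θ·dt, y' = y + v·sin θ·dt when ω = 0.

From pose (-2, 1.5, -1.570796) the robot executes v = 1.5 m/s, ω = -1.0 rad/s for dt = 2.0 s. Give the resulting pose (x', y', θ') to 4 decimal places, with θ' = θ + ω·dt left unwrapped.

θ' = -1.5708 + -1.0·2.0 = -3.5708
R = v/ω = 1.5/-1.0 = -1.5000
x' = -2 + -1.5000·(sin -3.5708 − sin -1.5708) = -4.1242
y' = 1.5 − -1.5000·(cos -3.5708 − cos -1.5708) = 0.1361

(-4.1242, 0.1361, -3.5708)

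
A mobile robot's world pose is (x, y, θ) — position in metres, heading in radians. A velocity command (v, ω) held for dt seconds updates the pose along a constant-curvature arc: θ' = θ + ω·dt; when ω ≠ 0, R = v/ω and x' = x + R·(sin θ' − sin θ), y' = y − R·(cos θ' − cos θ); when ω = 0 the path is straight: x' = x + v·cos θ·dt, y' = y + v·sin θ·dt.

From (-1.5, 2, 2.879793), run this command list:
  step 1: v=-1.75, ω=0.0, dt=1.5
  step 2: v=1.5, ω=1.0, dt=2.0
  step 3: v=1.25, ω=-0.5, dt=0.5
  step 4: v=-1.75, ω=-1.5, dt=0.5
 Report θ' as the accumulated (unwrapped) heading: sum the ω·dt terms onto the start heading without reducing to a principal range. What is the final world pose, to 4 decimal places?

step 1: θ'=2.8798 (straight) → pose (1.0356, 1.3206, 2.8798)
step 2: θ'=4.8798 (R=1.5000) → pose (-0.8317, -0.3782, 4.8798)
step 3: θ'=4.6298 (R=-2.5000) → pose (-0.8053, -1.0010, 4.6298)
step 4: θ'=3.8798 (R=1.1667) → pose (-0.4277, -0.2343, 3.8798)

(-0.4277, -0.2343, 3.8798)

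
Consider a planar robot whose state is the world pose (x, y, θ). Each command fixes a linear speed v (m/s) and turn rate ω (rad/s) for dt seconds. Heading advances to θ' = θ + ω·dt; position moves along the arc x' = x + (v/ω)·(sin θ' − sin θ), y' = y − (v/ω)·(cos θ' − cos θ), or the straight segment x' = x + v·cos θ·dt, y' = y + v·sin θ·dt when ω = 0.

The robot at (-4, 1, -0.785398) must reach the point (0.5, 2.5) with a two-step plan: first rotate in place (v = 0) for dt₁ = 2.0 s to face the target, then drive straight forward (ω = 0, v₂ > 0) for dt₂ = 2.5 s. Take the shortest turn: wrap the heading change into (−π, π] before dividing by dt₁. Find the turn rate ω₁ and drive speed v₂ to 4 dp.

ω₁ = 0.5536, v₂ = 1.8974

heading to target = atan2(2.5−1, 0.5−-4) = 0.3218
Δθ = wrap(0.3218 − -0.7854) = 1.1071; ω₁ = Δθ/dt₁ = 0.5536
distance = √((0.5−-4)² + (2.5−1)²) = 4.7434; v₂ = distance/dt₂ = 1.8974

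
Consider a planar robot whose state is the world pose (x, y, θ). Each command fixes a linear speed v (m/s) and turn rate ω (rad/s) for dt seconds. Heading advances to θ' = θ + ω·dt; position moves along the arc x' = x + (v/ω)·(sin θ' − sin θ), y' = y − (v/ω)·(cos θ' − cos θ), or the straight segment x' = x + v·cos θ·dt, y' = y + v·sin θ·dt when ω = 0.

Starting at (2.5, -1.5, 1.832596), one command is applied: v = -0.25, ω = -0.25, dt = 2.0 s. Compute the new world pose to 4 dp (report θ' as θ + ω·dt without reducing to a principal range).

(2.5058, -1.9948, 1.3326)

θ' = 1.8326 + -0.25·2.0 = 1.3326
R = v/ω = -0.25/-0.25 = 1.0000
x' = 2.5 + 1.0000·(sin 1.3326 − sin 1.8326) = 2.5058
y' = -1.5 − 1.0000·(cos 1.3326 − cos 1.8326) = -1.9948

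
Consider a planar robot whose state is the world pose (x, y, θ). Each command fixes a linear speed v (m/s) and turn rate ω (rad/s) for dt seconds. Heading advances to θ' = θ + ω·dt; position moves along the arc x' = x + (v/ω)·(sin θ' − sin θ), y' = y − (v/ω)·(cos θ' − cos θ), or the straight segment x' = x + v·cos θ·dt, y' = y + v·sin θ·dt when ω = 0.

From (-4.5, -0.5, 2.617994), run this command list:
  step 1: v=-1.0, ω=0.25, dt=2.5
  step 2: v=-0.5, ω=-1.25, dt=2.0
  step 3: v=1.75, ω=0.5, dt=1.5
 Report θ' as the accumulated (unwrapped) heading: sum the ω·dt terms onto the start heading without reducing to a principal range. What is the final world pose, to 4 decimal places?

step 1: θ'=3.2430 (R=-4.0000) → pose (-2.0951, -1.0154, 3.2430)
step 2: θ'=0.7430 (R=0.4000) → pose (-1.7840, -1.7079, 0.7430)
step 3: θ'=1.4930 (R=3.5000) → pose (-0.6623, 0.5977, 1.4930)

(-0.6623, 0.5977, 1.4930)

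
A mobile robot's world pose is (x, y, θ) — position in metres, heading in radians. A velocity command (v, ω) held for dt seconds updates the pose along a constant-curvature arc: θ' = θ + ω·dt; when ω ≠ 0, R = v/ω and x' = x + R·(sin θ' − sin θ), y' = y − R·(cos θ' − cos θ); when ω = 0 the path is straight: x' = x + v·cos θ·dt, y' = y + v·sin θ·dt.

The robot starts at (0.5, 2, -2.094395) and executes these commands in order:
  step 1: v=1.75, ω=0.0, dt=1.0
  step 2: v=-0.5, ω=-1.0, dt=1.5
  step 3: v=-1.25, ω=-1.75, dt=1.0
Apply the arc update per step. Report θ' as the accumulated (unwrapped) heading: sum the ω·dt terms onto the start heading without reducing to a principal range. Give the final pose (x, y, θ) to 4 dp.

(0.5406, -0.3802, -5.3444)

step 1: θ'=-2.0944 (straight) → pose (-0.3750, 0.4845, -2.0944)
step 2: θ'=-3.5944 (R=0.5000) → pose (0.2768, 0.6841, -3.5944)
step 3: θ'=-5.3444 (R=0.7143) → pose (0.5406, -0.3802, -5.3444)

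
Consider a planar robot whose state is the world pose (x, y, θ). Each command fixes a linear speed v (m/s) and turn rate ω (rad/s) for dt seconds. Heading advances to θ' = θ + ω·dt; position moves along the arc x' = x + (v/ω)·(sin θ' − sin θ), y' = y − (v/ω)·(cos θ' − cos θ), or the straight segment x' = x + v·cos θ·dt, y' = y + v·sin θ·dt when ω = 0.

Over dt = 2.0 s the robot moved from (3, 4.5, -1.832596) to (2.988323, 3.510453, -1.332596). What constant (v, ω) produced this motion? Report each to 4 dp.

v = 0.5000, ω = 0.2500

Δθ = -1.332596 − -1.832596 = 0.500000
ω = Δθ/dt = 0.500000/2.0 = 0.2500
R = −Δy/(cos θ' − cos θ) = 2.0000
v = R·ω = 2.0000·0.2500 = 0.5000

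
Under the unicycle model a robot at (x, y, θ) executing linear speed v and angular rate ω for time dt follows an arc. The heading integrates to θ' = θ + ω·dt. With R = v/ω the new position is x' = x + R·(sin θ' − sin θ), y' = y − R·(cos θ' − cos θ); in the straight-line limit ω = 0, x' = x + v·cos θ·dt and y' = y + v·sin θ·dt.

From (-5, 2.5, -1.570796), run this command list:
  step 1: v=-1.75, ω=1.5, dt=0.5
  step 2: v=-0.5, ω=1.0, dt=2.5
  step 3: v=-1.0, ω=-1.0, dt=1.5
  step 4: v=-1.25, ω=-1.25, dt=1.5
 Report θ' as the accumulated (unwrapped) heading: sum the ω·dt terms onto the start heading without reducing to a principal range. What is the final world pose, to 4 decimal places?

(-8.1623, 2.9168, -1.6958)

step 1: θ'=-0.8208 (R=-1.1667) → pose (-5.3130, 3.2952, -0.8208)
step 2: θ'=1.6792 (R=-0.5000) → pose (-6.1759, 2.9003, 1.6792)
step 3: θ'=0.1792 (R=1.0000) → pose (-6.9918, 1.8081, 0.1792)
step 4: θ'=-1.6958 (R=1.0000) → pose (-8.1623, 2.9168, -1.6958)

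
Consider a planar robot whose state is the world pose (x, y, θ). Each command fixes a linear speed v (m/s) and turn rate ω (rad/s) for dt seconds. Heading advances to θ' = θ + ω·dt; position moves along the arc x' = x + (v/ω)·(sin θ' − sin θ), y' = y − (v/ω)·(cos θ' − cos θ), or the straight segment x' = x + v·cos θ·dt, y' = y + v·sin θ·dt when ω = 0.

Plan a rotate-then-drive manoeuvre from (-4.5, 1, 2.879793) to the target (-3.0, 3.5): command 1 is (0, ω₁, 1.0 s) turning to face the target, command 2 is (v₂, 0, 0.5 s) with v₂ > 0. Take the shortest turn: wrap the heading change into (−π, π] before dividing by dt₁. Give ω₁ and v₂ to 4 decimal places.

heading to target = atan2(3.5−1, -3−-4.5) = 1.0304
Δθ = wrap(1.0304 − 2.8798) = -1.8494; ω₁ = Δθ/dt₁ = -1.8494
distance = √((-3−-4.5)² + (3.5−1)²) = 2.9155; v₂ = distance/dt₂ = 5.8310

ω₁ = -1.8494, v₂ = 5.8310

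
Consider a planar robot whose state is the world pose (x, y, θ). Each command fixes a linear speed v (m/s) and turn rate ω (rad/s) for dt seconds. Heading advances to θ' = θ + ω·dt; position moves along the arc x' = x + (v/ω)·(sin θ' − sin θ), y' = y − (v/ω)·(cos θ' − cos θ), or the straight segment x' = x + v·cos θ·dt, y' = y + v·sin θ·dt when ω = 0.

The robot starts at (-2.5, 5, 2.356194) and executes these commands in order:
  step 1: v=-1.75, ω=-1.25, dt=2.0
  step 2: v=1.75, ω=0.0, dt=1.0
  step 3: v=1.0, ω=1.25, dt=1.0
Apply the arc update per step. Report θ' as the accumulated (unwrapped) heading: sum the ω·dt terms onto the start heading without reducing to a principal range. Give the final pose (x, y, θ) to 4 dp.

step 1: θ'=-0.1438 (R=1.4000) → pose (-3.6906, 2.6245, -0.1438)
step 2: θ'=-0.1438 (straight) → pose (-1.9586, 2.3737, -0.1438)
step 3: θ'=1.1062 (R=0.8000) → pose (-1.1288, 2.8070, 1.1062)

(-1.1288, 2.8070, 1.1062)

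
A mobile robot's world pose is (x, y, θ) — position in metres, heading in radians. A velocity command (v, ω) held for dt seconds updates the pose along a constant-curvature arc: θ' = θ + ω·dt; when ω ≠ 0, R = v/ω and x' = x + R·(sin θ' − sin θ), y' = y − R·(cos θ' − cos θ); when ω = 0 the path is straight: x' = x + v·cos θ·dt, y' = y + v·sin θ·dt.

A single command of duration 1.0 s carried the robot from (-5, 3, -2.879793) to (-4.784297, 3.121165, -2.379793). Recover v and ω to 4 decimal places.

v = -0.2500, ω = 0.5000

Δθ = -2.379793 − -2.879793 = 0.500000
ω = Δθ/dt = 0.500000/1.0 = 0.5000
R = Δx/(sin θ' − sin θ) = -0.5000
v = R·ω = -0.5000·0.5000 = -0.2500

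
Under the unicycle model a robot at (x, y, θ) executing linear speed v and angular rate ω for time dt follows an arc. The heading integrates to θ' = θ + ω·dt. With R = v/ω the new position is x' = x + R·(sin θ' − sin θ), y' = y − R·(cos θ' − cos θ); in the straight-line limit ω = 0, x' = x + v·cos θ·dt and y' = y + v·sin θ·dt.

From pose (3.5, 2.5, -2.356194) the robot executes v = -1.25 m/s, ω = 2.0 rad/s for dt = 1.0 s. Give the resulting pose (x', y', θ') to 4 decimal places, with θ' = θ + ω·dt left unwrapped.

θ' = -2.3562 + 2.0·1.0 = -0.3562
R = v/ω = -1.25/2.0 = -0.6250
x' = 3.5 + -0.6250·(sin -0.3562 − sin -2.3562) = 3.2760
y' = 2.5 − -0.6250·(cos -0.3562 − cos -2.3562) = 3.5277

(3.2760, 3.5277, -0.3562)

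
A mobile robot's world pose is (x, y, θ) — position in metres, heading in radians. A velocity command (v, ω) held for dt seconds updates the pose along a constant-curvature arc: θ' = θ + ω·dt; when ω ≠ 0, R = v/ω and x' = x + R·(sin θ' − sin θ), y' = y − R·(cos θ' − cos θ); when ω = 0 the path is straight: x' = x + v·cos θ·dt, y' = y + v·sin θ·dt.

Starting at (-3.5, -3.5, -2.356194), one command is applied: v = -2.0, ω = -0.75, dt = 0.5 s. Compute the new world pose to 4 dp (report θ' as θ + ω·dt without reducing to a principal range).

(-2.6783, -2.9404, -2.7312)

θ' = -2.3562 + -0.75·0.5 = -2.7312
R = v/ω = -2.0/-0.75 = 2.6667
x' = -3.5 + 2.6667·(sin -2.7312 − sin -2.3562) = -2.6783
y' = -3.5 − 2.6667·(cos -2.7312 − cos -2.3562) = -2.9404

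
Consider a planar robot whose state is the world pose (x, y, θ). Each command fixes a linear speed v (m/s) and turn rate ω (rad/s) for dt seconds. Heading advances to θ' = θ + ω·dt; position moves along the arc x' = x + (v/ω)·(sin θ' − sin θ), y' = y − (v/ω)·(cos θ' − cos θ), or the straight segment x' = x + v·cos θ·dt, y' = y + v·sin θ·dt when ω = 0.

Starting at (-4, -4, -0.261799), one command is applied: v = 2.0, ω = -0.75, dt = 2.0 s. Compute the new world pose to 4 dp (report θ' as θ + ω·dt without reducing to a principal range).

(-2.0720, -7.0821, -1.7618)

θ' = -0.2618 + -0.75·2.0 = -1.7618
R = v/ω = 2.0/-0.75 = -2.6667
x' = -4 + -2.6667·(sin -1.7618 − sin -0.2618) = -2.0720
y' = -4 − -2.6667·(cos -1.7618 − cos -0.2618) = -7.0821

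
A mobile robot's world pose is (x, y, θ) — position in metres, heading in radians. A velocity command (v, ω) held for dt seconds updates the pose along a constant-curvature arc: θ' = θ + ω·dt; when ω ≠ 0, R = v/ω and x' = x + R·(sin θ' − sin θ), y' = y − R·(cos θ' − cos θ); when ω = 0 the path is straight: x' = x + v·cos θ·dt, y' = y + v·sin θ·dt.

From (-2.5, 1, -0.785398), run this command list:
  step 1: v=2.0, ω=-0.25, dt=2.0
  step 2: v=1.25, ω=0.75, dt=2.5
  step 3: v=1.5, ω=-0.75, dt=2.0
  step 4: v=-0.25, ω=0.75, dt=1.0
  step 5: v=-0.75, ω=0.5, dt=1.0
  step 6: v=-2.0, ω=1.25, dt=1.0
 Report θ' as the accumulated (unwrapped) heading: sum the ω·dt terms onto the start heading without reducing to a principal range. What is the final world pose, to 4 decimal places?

step 1: θ'=-1.2854 (R=-8.0000) → pose (-0.4805, -2.4045, -1.2854)
step 2: θ'=0.5896 (R=1.6667) → pose (2.0455, -3.3206, 0.5896)
step 3: θ'=-0.9104 (R=-2.0000) → pose (4.7371, -3.7560, -0.9104)
step 4: θ'=-0.1604 (R=-0.3333) → pose (4.5271, -3.6315, -0.1604)
step 5: θ'=0.3396 (R=-1.5000) → pose (3.7878, -3.6979, 0.3396)
step 6: θ'=1.5896 (R=-1.6000) → pose (2.7211, -5.2366, 1.5896)

(2.7211, -5.2366, 1.5896)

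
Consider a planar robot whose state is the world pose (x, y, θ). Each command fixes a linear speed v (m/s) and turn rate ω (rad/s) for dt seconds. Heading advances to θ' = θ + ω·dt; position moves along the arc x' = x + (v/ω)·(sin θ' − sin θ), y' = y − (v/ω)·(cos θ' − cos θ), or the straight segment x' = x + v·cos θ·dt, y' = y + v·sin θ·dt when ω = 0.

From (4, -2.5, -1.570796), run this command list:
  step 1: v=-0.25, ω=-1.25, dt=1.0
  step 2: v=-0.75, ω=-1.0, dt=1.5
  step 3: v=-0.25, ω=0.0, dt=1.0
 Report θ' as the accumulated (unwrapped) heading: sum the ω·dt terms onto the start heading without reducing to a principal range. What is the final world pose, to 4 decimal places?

(5.1621, -2.9668, -4.3208)

step 1: θ'=-2.8208 (R=0.2000) → pose (4.1369, -2.3102, -2.8208)
step 2: θ'=-4.3208 (R=0.7500) → pose (5.0667, -2.7357, -4.3208)
step 3: θ'=-4.3208 (straight) → pose (5.1621, -2.9668, -4.3208)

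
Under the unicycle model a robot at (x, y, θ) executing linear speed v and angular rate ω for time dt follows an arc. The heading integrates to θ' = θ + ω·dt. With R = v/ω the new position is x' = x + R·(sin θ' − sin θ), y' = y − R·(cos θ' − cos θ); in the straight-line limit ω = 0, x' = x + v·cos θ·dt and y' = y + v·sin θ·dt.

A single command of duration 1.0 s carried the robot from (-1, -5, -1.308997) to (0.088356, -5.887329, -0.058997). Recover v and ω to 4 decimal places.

v = 1.5000, ω = 1.2500

Δθ = -0.058997 − -1.308997 = 1.250000
ω = Δθ/dt = 1.250000/1.0 = 1.2500
R = Δx/(sin θ' − sin θ) = 1.2000
v = R·ω = 1.2000·1.2500 = 1.5000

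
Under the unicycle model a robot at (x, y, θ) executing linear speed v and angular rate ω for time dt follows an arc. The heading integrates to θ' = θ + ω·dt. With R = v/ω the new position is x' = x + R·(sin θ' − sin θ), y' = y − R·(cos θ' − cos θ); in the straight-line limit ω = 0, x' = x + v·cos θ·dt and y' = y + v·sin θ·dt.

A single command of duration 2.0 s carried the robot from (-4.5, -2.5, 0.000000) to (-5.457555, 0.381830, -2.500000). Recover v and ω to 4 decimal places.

Δθ = -2.500000 − 0.000000 = -2.500000
ω = Δθ/dt = -2.500000/2.0 = -1.2500
R = −Δy/(cos θ' − cos θ) = 1.6000
v = R·ω = 1.6000·-1.2500 = -2.0000

v = -2.0000, ω = -1.2500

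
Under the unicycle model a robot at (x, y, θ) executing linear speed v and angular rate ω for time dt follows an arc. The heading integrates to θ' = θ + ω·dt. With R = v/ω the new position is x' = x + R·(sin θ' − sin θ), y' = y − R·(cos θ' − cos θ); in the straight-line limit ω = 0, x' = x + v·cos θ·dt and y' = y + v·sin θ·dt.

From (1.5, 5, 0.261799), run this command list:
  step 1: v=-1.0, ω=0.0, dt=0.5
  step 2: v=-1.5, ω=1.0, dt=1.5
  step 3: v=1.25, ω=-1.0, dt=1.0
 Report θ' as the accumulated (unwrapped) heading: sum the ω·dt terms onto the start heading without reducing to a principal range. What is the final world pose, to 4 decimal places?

(0.2970, 4.2787, 0.7618)

step 1: θ'=0.2618 (straight) → pose (1.0170, 4.8706, 0.2618)
step 2: θ'=1.7618 (R=-1.5000) → pose (-0.0675, 3.1369, 1.7618)
step 3: θ'=0.7618 (R=-1.2500) → pose (0.2970, 4.2787, 0.7618)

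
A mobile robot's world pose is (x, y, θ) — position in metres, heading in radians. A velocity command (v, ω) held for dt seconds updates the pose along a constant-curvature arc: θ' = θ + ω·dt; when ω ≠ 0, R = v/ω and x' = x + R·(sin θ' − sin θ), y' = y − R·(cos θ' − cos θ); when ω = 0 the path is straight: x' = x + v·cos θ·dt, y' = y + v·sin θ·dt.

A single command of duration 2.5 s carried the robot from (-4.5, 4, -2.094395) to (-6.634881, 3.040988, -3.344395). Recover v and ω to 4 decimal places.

Δθ = -3.344395 − -2.094395 = -1.250000
ω = Δθ/dt = -1.250000/2.5 = -0.5000
R = Δx/(sin θ' − sin θ) = -2.0000
v = R·ω = -2.0000·-0.5000 = 1.0000

v = 1.0000, ω = -0.5000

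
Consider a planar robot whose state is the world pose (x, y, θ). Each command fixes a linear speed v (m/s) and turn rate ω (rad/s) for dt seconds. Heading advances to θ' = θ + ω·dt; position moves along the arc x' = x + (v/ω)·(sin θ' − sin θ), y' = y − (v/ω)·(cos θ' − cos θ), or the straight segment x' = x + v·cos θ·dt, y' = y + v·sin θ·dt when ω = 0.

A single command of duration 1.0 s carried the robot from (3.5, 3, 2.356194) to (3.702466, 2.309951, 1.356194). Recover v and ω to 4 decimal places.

Δθ = 1.356194 − 2.356194 = -1.000000
ω = Δθ/dt = -1.000000/1.0 = -1.0000
R = −Δy/(cos θ' − cos θ) = 0.7500
v = R·ω = 0.7500·-1.0000 = -0.7500

v = -0.7500, ω = -1.0000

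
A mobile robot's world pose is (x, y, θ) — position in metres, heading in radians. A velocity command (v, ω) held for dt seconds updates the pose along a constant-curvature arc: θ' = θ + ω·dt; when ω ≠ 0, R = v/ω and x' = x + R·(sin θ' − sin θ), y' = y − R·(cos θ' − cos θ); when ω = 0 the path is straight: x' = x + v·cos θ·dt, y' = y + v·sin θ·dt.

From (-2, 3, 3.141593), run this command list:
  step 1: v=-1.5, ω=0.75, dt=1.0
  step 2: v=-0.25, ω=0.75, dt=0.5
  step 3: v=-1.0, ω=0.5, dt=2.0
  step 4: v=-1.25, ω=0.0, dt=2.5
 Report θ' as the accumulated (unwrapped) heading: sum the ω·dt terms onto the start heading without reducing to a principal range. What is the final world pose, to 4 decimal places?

step 1: θ'=3.8916 (R=-2.0000) → pose (-0.6367, 3.5366, 3.8916)
step 2: θ'=4.2666 (R=-0.3333) → pose (-0.5632, 3.6368, 4.2666)
step 3: θ'=5.2666 (R=-2.0000) → pose (-0.6671, 5.5517, 5.2666)
step 4: θ'=5.2666 (straight) → pose (-2.3117, 8.2089, 5.2666)

(-2.3117, 8.2089, 5.2666)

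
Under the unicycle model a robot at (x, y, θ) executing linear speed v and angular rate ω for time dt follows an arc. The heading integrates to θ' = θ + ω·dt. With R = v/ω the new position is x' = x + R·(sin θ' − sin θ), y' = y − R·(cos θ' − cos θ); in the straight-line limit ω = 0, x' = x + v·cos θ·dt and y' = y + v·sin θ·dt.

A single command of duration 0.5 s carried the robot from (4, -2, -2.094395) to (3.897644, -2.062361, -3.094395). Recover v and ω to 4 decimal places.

Δθ = -3.094395 − -2.094395 = -1.000000
ω = Δθ/dt = -1.000000/0.5 = -2.0000
R = Δx/(sin θ' − sin θ) = -0.1250
v = R·ω = -0.1250·-2.0000 = 0.2500

v = 0.2500, ω = -2.0000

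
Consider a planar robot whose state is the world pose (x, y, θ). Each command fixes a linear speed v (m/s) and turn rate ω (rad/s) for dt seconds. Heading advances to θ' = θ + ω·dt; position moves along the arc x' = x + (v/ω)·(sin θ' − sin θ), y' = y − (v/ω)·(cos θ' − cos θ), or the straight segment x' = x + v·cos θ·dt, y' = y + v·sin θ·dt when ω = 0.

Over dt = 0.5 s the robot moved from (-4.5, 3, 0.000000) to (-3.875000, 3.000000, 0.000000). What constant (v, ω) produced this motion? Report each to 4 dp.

Δθ = 0.000000 − 0.000000 = 0.000000
ω = Δθ/dt = 0.000000/0.5 = 0.0000
ω = 0 → v = (Δx·cos θ + Δy·sin θ)/dt = 1.2500

v = 1.2500, ω = 0.0000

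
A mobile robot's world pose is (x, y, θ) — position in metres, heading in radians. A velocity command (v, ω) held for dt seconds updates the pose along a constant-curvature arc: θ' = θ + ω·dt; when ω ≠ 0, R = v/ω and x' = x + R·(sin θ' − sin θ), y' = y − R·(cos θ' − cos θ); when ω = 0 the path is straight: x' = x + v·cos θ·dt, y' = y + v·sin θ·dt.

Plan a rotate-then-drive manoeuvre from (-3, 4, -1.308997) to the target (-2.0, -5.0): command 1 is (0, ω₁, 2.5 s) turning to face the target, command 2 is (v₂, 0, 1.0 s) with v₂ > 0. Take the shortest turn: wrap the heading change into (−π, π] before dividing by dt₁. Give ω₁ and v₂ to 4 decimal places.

ω₁ = -0.0605, v₂ = 9.0554

heading to target = atan2(-5−4, -2−-3) = -1.4601
Δθ = wrap(-1.4601 − -1.3090) = -0.1511; ω₁ = Δθ/dt₁ = -0.0605
distance = √((-2−-3)² + (-5−4)²) = 9.0554; v₂ = distance/dt₂ = 9.0554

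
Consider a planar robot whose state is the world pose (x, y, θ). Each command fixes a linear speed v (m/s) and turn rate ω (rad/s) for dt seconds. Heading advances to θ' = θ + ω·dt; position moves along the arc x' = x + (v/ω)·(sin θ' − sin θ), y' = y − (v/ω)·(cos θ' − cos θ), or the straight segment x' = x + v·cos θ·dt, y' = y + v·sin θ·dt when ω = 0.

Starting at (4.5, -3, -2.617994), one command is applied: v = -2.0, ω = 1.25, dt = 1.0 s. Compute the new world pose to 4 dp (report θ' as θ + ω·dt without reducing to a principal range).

(5.2672, -1.2921, -1.3680)

θ' = -2.6180 + 1.25·1.0 = -1.3680
R = v/ω = -2.0/1.25 = -1.6000
x' = 4.5 + -1.6000·(sin -1.3680 − sin -2.6180) = 5.2672
y' = -3 − -1.6000·(cos -1.3680 − cos -2.6180) = -1.2921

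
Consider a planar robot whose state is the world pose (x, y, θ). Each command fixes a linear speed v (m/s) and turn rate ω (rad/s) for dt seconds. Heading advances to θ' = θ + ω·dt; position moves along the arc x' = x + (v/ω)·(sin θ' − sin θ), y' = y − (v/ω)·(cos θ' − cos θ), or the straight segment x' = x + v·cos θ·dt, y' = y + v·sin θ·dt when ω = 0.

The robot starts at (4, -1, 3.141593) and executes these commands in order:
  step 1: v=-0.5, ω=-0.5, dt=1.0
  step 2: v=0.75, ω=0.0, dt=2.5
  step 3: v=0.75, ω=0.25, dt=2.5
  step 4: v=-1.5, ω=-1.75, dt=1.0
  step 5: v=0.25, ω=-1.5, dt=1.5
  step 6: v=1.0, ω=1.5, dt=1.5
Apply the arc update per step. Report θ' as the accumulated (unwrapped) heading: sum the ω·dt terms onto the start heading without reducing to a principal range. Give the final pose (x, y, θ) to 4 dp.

step 1: θ'=2.6416 (R=1.0000) → pose (4.4794, -1.1224, 2.6416)
step 2: θ'=2.6416 (straight) → pose (2.8340, -0.2235, 2.6416)
step 3: θ'=3.2666 (R=3.0000) → pose (1.0217, 0.1203, 3.2666)
step 4: θ'=1.5166 (R=0.8571) → pose (1.9844, -0.7765, 1.5166)
step 5: θ'=-0.7334 (R=-0.1667) → pose (2.2624, -0.6618, -0.7334)
step 6: θ'=1.5166 (R=0.6667) → pose (3.3744, -0.2026, 1.5166)

(3.3744, -0.2026, 1.5166)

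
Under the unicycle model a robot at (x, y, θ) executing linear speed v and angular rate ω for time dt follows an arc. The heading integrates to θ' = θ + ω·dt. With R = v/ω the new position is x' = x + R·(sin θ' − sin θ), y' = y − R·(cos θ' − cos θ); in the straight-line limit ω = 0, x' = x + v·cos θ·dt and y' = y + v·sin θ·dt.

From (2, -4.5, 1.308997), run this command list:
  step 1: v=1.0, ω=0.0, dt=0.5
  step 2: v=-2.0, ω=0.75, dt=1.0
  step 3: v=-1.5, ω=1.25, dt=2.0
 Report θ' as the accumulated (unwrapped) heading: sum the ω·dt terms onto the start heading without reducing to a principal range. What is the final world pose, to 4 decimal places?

step 1: θ'=1.3090 (straight) → pose (2.1294, -4.0170, 1.3090)
step 2: θ'=2.0590 (R=-2.6667) → pose (2.3501, -5.9580, 2.0590)
step 3: θ'=4.5590 (R=-1.2000) → pose (4.5958, -5.5785, 4.5590)

(4.5958, -5.5785, 4.5590)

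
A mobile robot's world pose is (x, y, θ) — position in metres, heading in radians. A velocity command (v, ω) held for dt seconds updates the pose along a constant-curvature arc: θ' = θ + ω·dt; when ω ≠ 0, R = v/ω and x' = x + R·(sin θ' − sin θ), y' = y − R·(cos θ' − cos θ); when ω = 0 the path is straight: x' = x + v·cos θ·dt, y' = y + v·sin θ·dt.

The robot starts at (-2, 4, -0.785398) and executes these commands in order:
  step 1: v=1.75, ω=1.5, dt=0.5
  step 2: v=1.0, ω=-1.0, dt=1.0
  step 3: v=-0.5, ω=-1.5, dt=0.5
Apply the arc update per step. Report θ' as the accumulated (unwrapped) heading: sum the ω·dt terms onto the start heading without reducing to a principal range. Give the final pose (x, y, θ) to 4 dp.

(-0.4307, 3.4109, -1.7854)

step 1: θ'=-0.0354 (R=1.1667) → pose (-1.2163, 3.6590, -0.0354)
step 2: θ'=-1.0354 (R=-1.0000) → pose (-0.3917, 3.1698, -1.0354)
step 3: θ'=-1.7854 (R=0.3333) → pose (-0.4307, 3.4109, -1.7854)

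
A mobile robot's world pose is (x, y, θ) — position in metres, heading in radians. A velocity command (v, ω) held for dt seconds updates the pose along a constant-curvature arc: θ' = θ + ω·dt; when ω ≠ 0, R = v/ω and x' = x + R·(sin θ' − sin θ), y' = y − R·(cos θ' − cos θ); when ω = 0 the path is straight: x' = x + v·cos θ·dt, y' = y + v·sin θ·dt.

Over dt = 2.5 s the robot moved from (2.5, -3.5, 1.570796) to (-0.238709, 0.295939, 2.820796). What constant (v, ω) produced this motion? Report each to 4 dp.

v = 2.0000, ω = 0.5000

Δθ = 2.820796 − 1.570796 = 1.250000
ω = Δθ/dt = 1.250000/2.5 = 0.5000
R = −Δy/(cos θ' − cos θ) = 4.0000
v = R·ω = 4.0000·0.5000 = 2.0000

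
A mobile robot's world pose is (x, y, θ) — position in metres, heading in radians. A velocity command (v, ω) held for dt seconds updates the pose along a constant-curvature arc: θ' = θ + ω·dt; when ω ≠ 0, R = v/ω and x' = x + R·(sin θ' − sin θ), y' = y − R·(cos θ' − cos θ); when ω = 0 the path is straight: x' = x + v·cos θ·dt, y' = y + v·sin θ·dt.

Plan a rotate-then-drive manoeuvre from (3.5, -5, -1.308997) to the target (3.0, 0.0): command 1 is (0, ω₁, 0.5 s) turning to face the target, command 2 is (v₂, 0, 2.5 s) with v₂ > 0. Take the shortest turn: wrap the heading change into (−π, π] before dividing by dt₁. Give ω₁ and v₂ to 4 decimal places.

ω₁ = 5.9589, v₂ = 2.0100

heading to target = atan2(0−-5, 3−3.5) = 1.6705
Δθ = wrap(1.6705 − -1.3090) = 2.9795; ω₁ = Δθ/dt₁ = 5.9589
distance = √((3−3.5)² + (0−-5)²) = 5.0249; v₂ = distance/dt₂ = 2.0100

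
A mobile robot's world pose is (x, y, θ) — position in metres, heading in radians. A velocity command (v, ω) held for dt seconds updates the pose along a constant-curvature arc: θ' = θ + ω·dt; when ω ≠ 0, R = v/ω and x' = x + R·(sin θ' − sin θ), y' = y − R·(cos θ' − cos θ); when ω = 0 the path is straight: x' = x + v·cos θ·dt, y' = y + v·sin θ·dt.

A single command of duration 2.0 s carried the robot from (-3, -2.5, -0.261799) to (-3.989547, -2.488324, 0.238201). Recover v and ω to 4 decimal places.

v = -0.5000, ω = 0.2500

Δθ = 0.238201 − -0.261799 = 0.500000
ω = Δθ/dt = 0.500000/2.0 = 0.2500
R = Δx/(sin θ' − sin θ) = -2.0000
v = R·ω = -2.0000·0.2500 = -0.5000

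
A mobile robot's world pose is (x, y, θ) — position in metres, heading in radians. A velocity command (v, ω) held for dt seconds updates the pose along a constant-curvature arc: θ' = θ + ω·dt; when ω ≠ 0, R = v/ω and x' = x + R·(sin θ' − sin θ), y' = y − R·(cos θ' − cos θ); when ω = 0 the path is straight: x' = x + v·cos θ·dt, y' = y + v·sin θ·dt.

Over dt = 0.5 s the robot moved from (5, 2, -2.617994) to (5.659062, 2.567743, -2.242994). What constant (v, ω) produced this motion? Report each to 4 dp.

v = -1.7500, ω = 0.7500

Δθ = -2.242994 − -2.617994 = 0.375000
ω = Δθ/dt = 0.375000/0.5 = 0.7500
R = Δx/(sin θ' − sin θ) = -2.3333
v = R·ω = -2.3333·0.7500 = -1.7500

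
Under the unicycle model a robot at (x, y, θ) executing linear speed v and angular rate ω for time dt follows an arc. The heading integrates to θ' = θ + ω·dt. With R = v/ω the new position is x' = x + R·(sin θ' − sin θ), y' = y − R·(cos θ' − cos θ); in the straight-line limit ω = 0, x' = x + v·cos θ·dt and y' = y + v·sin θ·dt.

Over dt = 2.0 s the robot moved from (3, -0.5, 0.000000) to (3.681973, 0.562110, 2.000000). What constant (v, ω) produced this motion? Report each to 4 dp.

v = 0.7500, ω = 1.0000

Δθ = 2.000000 − 0.000000 = 2.000000
ω = Δθ/dt = 2.000000/2.0 = 1.0000
R = −Δy/(cos θ' − cos θ) = 0.7500
v = R·ω = 0.7500·1.0000 = 0.7500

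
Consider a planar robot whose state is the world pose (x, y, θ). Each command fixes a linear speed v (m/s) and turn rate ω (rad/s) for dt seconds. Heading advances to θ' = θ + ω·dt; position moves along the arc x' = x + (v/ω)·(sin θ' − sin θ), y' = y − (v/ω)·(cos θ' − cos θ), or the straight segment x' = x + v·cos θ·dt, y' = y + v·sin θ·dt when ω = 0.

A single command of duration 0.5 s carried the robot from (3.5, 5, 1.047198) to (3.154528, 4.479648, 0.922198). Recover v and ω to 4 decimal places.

v = -1.2500, ω = -0.2500

Δθ = 0.922198 − 1.047198 = -0.125000
ω = Δθ/dt = -0.125000/0.5 = -0.2500
R = −Δy/(cos θ' − cos θ) = 5.0000
v = R·ω = 5.0000·-0.2500 = -1.2500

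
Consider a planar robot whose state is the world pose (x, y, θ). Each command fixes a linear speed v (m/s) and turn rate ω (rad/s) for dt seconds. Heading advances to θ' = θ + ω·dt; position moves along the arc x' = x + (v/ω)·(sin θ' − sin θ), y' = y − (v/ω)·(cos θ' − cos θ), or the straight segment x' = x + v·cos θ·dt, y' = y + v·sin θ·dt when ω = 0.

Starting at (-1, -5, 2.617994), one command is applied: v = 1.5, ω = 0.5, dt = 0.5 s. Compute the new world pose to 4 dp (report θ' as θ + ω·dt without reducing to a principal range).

(-1.6894, -4.7097, 2.8680)

θ' = 2.6180 + 0.5·0.5 = 2.8680
R = v/ω = 1.5/0.5 = 3.0000
x' = -1 + 3.0000·(sin 2.8680 − sin 2.6180) = -1.6894
y' = -5 − 3.0000·(cos 2.8680 − cos 2.6180) = -4.7097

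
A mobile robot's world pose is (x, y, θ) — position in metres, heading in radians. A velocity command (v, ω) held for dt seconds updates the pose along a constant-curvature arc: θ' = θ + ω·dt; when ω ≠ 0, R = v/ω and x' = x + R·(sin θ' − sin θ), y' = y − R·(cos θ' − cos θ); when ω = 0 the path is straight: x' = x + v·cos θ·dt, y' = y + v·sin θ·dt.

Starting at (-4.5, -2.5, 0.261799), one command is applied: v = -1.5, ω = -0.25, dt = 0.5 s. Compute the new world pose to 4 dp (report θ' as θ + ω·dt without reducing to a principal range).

(-5.2347, -2.6484, 0.1368)

θ' = 0.2618 + -0.25·0.5 = 0.1368
R = v/ω = -1.5/-0.25 = 6.0000
x' = -4.5 + 6.0000·(sin 0.1368 − sin 0.2618) = -5.2347
y' = -2.5 − 6.0000·(cos 0.1368 − cos 0.2618) = -2.6484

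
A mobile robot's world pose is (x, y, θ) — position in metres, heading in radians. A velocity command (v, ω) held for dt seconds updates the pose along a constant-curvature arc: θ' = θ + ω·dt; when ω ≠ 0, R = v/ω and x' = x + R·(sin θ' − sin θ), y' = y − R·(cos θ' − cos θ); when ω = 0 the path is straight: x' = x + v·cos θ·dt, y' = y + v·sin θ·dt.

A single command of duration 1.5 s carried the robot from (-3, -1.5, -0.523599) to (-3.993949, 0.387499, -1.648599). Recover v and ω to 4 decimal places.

Δθ = -1.648599 − -0.523599 = -1.125000
ω = Δθ/dt = -1.125000/1.5 = -0.7500
R = −Δy/(cos θ' − cos θ) = 2.0000
v = R·ω = 2.0000·-0.7500 = -1.5000

v = -1.5000, ω = -0.7500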